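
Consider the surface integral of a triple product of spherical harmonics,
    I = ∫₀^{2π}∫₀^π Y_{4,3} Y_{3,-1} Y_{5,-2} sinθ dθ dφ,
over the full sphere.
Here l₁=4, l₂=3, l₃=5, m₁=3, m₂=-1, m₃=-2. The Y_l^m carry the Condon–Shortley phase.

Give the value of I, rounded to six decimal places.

Checks pass: Σm=0; 12 even; l₃=5∈[1,7].
(2·4+1)(2·3+1)(2·5+1) = 693
Δ: 2! 6! 4! / 13! → 1/180180
sum: t=0:+1/576 t=1:−1/144 t=2:+1/576 = -1/288
3j²(4 3 5; 0 0 0) = Δ·Π!·Σ² = 20/1001  (sign +1)
sum: t=0:+1/960 t=1:−1/4320 = 7/8640
3j²(4 3 5; 3 -1 -2) = Δ·Π!·Σ² = 343/12870  (sign -1)
combine: 4πI² = 693·20/1001·343/12870 = 686/1859
take √, sign -1: I = -0.17136315

-0.171363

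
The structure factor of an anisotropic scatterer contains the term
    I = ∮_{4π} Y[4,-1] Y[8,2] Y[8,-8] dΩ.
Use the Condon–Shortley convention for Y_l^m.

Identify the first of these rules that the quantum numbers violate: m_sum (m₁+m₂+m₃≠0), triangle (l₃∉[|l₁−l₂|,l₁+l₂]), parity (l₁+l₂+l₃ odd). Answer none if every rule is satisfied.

m_sum

m₁+m₂+m₃ = -1 + 2 − 8 = -7  ✗
triangle: |4−8|=4 ≤ l₃=8 ≤ 4+8=12
parity: l₁+l₂+l₃ = 20 is even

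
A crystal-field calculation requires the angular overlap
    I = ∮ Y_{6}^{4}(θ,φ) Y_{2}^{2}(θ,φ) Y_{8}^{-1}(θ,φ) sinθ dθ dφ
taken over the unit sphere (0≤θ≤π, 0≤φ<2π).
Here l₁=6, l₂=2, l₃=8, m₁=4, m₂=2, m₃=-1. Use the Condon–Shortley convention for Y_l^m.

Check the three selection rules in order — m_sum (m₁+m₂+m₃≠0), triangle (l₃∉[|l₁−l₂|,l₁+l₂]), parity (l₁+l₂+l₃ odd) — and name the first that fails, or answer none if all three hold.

azimuthal sum: 4 + 2 − 1 = 5  ✗
4 ≤ 8 ≤ 8 (triangle on l)
L = 6 + 2 + 8 = 16 (even)

m_sum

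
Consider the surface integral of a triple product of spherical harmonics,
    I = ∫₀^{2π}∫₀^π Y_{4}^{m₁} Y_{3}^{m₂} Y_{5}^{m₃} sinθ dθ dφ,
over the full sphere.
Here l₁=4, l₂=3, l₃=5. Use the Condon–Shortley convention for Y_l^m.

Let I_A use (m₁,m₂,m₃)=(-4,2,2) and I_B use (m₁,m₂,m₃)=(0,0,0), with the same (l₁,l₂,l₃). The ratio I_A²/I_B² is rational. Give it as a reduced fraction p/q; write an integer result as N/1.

l's match ⇒ only the (l;m) 3-j factors differ between A and B.
A: triangle coeff Δ(4,3,5) = 1/180180; Σ_t [2,2]: t=2:+1/8640 = 1/8640; (3j)²=14/1287 [(4 3 5; -4 2 2)], sign=-1
B: triangle coeff Δ(4,3,5) = 1/180180; Σ_t [0,2]: t=0:+1/576 t=1:−1/144 t=2:+1/576 = -1/288; (3j)²=20/1001 [(4 3 5; 0 0 0)], sign=+1
I_A²/I_B² = (14/1287)/(20/1001) = 49/90

49/90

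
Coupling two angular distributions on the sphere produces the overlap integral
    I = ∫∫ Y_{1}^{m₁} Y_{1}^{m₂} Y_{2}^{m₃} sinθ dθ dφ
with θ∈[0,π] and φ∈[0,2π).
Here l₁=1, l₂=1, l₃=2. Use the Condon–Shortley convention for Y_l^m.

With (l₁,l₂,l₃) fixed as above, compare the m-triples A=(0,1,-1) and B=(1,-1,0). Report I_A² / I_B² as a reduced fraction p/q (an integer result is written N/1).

Same 1,1,2: normalisation and zero-m 3j drop out of the ratio.
A: Δ: 0! 2! 2! / 5! → 1/30; sum: t=0:+1/2 = 1/2; 3j²(1 1 2; 0 1 -1) = Δ·Π!·Σ² = 1/10  (sign -1)
B: Δ: 0! 2! 2! / 5! → 1/30; sum: t=0:+1/4 = 1/4; 3j²(1 1 2; 1 -1 0) = Δ·Π!·Σ² = 1/30  (sign +1)
I_A²/I_B² = (1/10)/(1/30) = 3/1

3/1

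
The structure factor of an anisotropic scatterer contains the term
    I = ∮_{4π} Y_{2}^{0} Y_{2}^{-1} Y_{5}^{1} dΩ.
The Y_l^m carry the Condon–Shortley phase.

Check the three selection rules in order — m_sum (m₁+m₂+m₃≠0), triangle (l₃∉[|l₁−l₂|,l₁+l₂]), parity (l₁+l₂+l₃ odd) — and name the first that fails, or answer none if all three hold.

triangle

azimuthal sum: 0 − 1 + 1 = 0  ✓
0 ≤ 5 ≤ 4 (triangle on l)  ✗
L = 2 + 2 + 5 = 9 (odd)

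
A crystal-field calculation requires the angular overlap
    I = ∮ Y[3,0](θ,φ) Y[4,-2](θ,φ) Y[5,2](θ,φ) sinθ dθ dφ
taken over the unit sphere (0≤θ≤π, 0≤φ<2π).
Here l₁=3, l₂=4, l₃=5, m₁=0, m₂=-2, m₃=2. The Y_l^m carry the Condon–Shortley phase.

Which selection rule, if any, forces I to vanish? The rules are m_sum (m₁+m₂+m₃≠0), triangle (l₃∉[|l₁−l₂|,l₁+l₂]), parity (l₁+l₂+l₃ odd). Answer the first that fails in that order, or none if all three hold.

m₁+m₂+m₃ = 0 − 2 + 2 = 0  ✓
triangle: |3−4|=1 ≤ l₃=5 ≤ 3+4=7  ✓
parity: l₁+l₂+l₃ = 12 is even  ✓

none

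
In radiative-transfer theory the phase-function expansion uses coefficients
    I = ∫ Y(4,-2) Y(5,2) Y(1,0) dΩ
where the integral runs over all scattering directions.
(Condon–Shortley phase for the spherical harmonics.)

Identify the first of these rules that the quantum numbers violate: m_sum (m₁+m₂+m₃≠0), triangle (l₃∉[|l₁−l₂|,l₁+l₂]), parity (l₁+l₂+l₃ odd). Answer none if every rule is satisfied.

none

m₁+m₂+m₃ = -2 + 2 + 0 = 0  ✓
triangle: |4−5|=1 ≤ l₃=1 ≤ 4+5=9  ✓
parity: l₁+l₂+l₃ = 10 is even  ✓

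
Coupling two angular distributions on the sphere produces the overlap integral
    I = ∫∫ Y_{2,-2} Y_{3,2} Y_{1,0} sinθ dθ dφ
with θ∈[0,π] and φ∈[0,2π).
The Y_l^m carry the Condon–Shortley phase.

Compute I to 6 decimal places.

Rules hold: Σm=0, L=6 even, 1≤1≤5.
N = 5·7·3 = 105
Δ = 4!·0!·2!/7! = 1/105
Racah Σ t=2..2: t=2:+1/4 = 1/4
⇒ 3j(2 3 1; 0 0 0)² = 3/35, sgn -1
Racah Σ t=4..4: t=4:+1/24 = 1/24
⇒ 3j(2 3 1; -2 2 0)² = 1/21, sgn -1
4πI² = N·(3j₀)²·(3jₘ)² = 3/7
I = +1·√(0.428571/4π) = 0.18467439

0.184674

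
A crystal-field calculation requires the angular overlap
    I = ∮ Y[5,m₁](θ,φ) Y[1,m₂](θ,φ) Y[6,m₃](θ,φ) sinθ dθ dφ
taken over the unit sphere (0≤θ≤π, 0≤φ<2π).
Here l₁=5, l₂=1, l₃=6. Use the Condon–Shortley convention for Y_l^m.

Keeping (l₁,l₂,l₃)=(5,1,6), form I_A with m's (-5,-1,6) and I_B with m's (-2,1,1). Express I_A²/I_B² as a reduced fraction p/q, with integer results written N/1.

Shared (l₁,l₂,l₃)=(5,1,6): N and (l;000)² cancel in I_A²/I_B².
A: Δ = 0!·10!·2!/13! = 1/858; Racah Σ t=0..0: t=0:+1/7257600 = 1/7257600; ⇒ 3j(5 1 6; -5 -1 6)² = 1/13, sgn +1
B: Δ = 0!·10!·2!/13! = 1/858; Racah Σ t=0..0: t=0:+1/60480 = 1/60480; ⇒ 3j(5 1 6; -2 1 1)² = 5/429, sgn -1
I_A²/I_B² = (1/13)/(5/429) = 33/5

33/5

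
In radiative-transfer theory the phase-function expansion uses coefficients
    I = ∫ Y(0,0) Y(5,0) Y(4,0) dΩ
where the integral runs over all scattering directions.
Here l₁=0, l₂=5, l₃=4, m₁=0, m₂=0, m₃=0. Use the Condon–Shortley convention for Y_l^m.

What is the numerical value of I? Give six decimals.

l₃=4 ∉ [5,5] — triangle fails ⇒ I = 0

0.000000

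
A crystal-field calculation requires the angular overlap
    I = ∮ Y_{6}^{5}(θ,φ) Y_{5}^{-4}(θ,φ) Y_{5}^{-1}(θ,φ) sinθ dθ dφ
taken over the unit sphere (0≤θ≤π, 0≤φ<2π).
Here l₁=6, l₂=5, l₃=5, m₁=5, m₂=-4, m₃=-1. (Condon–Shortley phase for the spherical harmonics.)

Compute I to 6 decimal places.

Checks pass: Σm=0; 16 even; l₃=5∈[1,11].
(2·6+1)(2·5+1)(2·5+1) = 1573
Δ: 6! 6! 4! / 17! → 1/28588560
sum: t=1:−1/345600 t=2:+1/13824 t=3:−1/5184 t=4:+1/13824 t=5:−1/345600 = -7/129600
3j²(6 5 5; 0 0 0) = Δ·Π!·Σ² = 80/7293  (sign +1)
sum: t=0:+1/518400 t=1:−1/2073600 = 1/691200
3j²(6 5 5; 5 -4 -1) = Δ·Π!·Σ² = 81/4420  (sign +1)
combine: 4πI² = 1573·80/7293·81/4420 = 1188/3757
take √, sign +1: I = 0.15862904

0.158629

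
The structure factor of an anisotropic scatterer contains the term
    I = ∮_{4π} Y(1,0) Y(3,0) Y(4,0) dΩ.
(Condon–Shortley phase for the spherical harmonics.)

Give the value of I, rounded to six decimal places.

Rules hold: Σm=0, L=8 even, 2≤4≤4.
N = 3·7·9 = 189
Δ = 0!·2!·6!/9! = 1/252
Racah Σ t=0..0: t=0:+1/36 = 1/36
⇒ 3j(1 3 4; 0 0 0)² = 4/63, sgn +1
(m-triple is (0,0,0) — same symbol as above.)
4πI² = N·(3j₀)²·(3jₘ)² = 16/21
I = +1·√(0.761905/4π) = 0.24623252

0.246233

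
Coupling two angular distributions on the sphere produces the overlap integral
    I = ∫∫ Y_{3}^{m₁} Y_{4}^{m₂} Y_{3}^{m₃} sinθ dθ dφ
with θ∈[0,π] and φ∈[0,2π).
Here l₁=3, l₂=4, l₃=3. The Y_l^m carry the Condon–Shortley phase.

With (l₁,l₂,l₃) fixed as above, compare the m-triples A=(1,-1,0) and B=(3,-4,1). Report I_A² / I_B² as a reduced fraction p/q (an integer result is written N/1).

5/14

Shared (l₁,l₂,l₃)=(3,4,3): N and (l;000)² cancel in I_A²/I_B².
A: Δ = 4!·2!·4!/11! = 1/34650; Racah Σ t=0..2: t=0:+1/288 t=1:−1/24 t=2:+1/48 = -5/288; ⇒ 3j(3 4 3; 1 -1 0)² = 5/462, sgn +1
B: Δ = 4!·2!·4!/11! = 1/34650; Racah Σ t=0..0: t=0:+1/1152 = 1/1152; ⇒ 3j(3 4 3; 3 -4 1)² = 1/33, sgn +1
I_A²/I_B² = (5/462)/(1/33) = 5/14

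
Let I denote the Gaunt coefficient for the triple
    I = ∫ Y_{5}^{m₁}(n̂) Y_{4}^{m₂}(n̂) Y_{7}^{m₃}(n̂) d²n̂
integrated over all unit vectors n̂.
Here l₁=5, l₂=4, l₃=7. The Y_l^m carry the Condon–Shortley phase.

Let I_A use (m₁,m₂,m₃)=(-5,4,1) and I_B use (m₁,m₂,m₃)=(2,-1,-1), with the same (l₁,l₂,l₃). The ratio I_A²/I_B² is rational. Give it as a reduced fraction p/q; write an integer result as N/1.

105/1681

Shared (l₁,l₂,l₃)=(5,4,7): N and (l;000)² cancel in I_A²/I_B².
A: Δ = 2!·8!·6!/17! = 1/6126120; Racah Σ t=2..2: t=2:+1/58060800 = 1/58060800; ⇒ 3j(5 4 7; -5 4 1)² = 1/4862, sgn +1
B: Δ = 2!·8!·6!/17! = 1/6126120; Racah Σ t=0..2: t=0:+1/51840 t=1:−1/69120 t=2:+1/1209600 = 41/7257600; ⇒ 3j(5 4 7; 2 -1 -1)² = 1681/510510, sgn +1
I_A²/I_B² = (1/4862)/(1681/510510) = 105/1681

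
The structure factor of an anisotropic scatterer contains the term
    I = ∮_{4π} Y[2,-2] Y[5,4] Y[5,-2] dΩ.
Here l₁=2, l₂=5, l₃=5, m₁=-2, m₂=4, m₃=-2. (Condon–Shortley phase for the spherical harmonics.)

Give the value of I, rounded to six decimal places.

m-sum 0 ✓  L=12 even ✓  3≤5≤7 ✓
Π(2lᵢ+1) = 5×11×11 = 605
triangle coeff Δ(2,5,5) = 1/38610
Σ_t [0,2]: t=0:+1/2880 t=1:−1/576 t=2:+1/2880 = -1/960
(3j)²=10/429 [(2 5 5; 0 0 0)], sign=+1
Σ_t [2,2]: t=2:+1/20160 = 1/20160
(3j)²=12/715 [(2 5 5; -2 4 -2)], sign=-1
⇒ 4πI² = 40/169
I = (-1)√(40/169/(4π)) = -0.13724032

-0.137240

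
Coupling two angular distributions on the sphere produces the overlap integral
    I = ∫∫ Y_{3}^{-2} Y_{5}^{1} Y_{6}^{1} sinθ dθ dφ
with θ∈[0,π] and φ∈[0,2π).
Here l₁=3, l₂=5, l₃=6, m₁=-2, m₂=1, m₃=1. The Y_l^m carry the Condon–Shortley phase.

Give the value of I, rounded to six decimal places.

Checks pass: Σm=0; 14 even; l₃=6∈[2,8].
(2·3+1)(2·5+1)(2·6+1) = 1001
Δ: 2! 4! 8! / 15! → 1/675675
sum: t=0:+1/8640 t=1:−1/2304 t=2:+1/8640 = -7/34560
3j²(3 5 6; 0 0 0) = Δ·Π!·Σ² = 7/429  (sign -1)
sum: t=1:−1/17280 t=2:+1/6912 = 1/11520
3j²(3 5 6; -2 1 1) = Δ·Π!·Σ² = 2/143  (sign -1)
combine: 4πI² = 1001·7/429·2/143 = 98/429
take √, sign +1: I = 0.13482780

0.134828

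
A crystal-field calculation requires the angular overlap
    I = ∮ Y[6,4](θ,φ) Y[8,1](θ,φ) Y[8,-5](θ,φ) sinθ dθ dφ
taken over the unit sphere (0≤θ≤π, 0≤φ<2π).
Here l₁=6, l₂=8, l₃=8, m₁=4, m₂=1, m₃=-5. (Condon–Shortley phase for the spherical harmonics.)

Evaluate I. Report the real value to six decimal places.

0.045417

Checks pass: Σm=0; 22 even; l₃=8∈[2,14].
(2·6+1)(2·8+1)(2·8+1) = 3757
Δ: 6! 6! 10! / 23! → 1/13742520792
sum: t=0:+1/41803776000 t=1:−1/435456000 t=2:+1/39813120 t=3:−1/18662400 t=4:+1/39813120 t=5:−1/435456000 t=6:+1/41803776000 = -11/1393459200
3j²(6 8 8; 0 0 0) = Δ·Π!·Σ² = 600/96577  (sign -1)
sum: t=0:+1/12541132800 t=1:−1/1161216000 t=2:+1/1045094400 = 11/62705664000
3j²(6 8 8; 4 1 -5) = Δ·Π!·Σ² = 33/29716  (sign -1)
combine: 4πI² = 3757·600/96577·33/29716 = 4950/190969
take √, sign +1: I = 0.04541677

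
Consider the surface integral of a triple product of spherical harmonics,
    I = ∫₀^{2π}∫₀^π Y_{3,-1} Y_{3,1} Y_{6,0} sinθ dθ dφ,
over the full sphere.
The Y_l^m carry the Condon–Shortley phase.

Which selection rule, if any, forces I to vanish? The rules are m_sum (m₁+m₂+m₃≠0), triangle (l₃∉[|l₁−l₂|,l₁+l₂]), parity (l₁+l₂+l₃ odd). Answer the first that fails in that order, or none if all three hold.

none

m₁+m₂+m₃ = -1 + 1 + 0 = 0  ✓
triangle: |3−3|=0 ≤ l₃=6 ≤ 3+3=6  ✓
parity: l₁+l₂+l₃ = 12 is even  ✓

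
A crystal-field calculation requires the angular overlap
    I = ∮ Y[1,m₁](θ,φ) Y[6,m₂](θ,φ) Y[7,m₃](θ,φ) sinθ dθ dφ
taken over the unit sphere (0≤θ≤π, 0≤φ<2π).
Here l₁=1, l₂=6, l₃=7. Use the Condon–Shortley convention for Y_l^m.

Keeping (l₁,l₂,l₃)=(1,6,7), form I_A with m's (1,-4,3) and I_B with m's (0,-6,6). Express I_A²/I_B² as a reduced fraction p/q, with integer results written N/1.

Shared (l₁,l₂,l₃)=(1,6,7): N and (l;000)² cancel in I_A²/I_B².
A: Δ = 0!·2!·12!/15! = 1/1365; Racah Σ t=0..0: t=0:+1/14515200 = 1/14515200; ⇒ 3j(1 6 7; 1 -4 3)² = 2/455, sgn +1
B: Δ = 0!·2!·12!/15! = 1/1365; Racah Σ t=0..0: t=0:+1/479001600 = 1/479001600; ⇒ 3j(1 6 7; 0 -6 6)² = 1/105, sgn -1
I_A²/I_B² = (2/455)/(1/105) = 6/13

6/13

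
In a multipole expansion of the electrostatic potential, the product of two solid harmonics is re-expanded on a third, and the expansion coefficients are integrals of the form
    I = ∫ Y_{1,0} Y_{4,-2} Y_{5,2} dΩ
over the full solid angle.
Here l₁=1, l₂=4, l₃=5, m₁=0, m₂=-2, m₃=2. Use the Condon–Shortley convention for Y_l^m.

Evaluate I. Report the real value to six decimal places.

0.225034

Checks pass: Σm=0; 10 even; l₃=5∈[3,5].
(2·1+1)(2·4+1)(2·5+1) = 297
Δ: 0! 2! 8! / 11! → 1/495
sum: t=0:+1/576 = 1/576
3j²(1 4 5; 0 0 0) = Δ·Π!·Σ² = 5/99  (sign -1)
sum: t=0:+1/1440 = 1/1440
3j²(1 4 5; 0 -2 2) = Δ·Π!·Σ² = 7/165  (sign -1)
combine: 4πI² = 297·5/99·7/165 = 7/11
take √, sign +1: I = 0.22503380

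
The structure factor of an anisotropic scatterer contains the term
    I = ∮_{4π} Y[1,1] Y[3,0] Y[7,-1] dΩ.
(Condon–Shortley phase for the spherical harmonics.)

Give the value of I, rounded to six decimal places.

0.000000

triangle: need 2≤l₃≤4, have 7; I=0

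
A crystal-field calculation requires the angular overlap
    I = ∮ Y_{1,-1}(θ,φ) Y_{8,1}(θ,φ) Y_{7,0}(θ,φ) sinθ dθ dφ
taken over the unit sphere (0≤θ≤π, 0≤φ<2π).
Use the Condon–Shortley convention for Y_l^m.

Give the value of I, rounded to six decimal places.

-0.183585

Checks pass: Σm=0; 16 even; l₃=7∈[7,9].
(2·1+1)(2·8+1)(2·7+1) = 765
Δ: 2! 0! 14! / 17! → 1/2040
sum: t=1:−1/25401600 = -1/25401600
3j²(1 8 7; 0 0 0) = Δ·Π!·Σ² = 8/255  (sign +1)
sum: t=2:+1/50803200 = 1/50803200
3j²(1 8 7; -1 1 0) = Δ·Π!·Σ² = 3/170  (sign -1)
combine: 4πI² = 765·8/255·3/170 = 36/85
take √, sign -1: I = -0.18358486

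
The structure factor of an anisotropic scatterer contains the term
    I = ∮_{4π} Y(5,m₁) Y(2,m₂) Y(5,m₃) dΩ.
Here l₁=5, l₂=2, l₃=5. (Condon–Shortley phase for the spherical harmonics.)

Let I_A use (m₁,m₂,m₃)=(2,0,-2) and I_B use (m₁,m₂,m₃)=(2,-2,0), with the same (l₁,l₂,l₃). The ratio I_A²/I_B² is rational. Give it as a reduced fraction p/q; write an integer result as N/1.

9/35

Same 5,2,5: normalisation and zero-m 3j drop out of the ratio.
A: Δ: 2! 8! 2! / 13! → 1/38610; sum: t=0:+1/2880 t=1:−1/1440 t=2:+1/20160 = -1/3360; 3j²(5 2 5; 2 0 -2) = Δ·Π!·Σ² = 6/715  (sign +1)
B: Δ: 2! 8! 2! / 13! → 1/38610; sum: t=0:+1/2880 = 1/2880; 3j²(5 2 5; 2 -2 0) = Δ·Π!·Σ² = 14/429  (sign -1)
I_A²/I_B² = (6/715)/(14/429) = 9/35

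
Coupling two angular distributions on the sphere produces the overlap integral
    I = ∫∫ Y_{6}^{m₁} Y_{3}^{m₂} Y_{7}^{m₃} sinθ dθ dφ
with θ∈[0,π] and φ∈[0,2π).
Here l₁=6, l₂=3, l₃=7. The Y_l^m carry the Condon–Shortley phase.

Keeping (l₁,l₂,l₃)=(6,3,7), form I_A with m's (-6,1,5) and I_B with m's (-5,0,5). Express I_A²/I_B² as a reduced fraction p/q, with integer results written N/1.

Shared (l₁,l₂,l₃)=(6,3,7): N and (l;000)² cancel in I_A²/I_B².
A: Δ = 2!·10!·4!/17! = 1/2042040; Racah Σ t=2..2: t=2:+1/29030400 = 1/29030400; ⇒ 3j(6 3 7; -6 1 5)² = 99/7735, sgn +1
B: Δ = 2!·10!·4!/17! = 1/2042040; Racah Σ t=1..2: t=1:−1/14515200 t=2:+1/4354560 = 1/6220800; ⇒ 3j(6 3 7; -5 0 5)² = 77/4420, sgn +1
I_A²/I_B² = (99/7735)/(77/4420) = 36/49

36/49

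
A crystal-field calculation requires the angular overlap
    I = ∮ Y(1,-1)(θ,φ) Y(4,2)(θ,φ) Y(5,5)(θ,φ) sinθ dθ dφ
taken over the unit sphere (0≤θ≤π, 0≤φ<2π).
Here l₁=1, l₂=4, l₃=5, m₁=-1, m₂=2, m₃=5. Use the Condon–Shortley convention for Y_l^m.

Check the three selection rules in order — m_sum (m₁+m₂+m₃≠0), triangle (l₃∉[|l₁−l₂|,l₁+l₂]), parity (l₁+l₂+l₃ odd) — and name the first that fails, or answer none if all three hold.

m_sum

azimuthal sum: -1 + 2 + 5 = 6  ✗
3 ≤ 5 ≤ 5 (triangle on l)
L = 1 + 4 + 5 = 10 (even)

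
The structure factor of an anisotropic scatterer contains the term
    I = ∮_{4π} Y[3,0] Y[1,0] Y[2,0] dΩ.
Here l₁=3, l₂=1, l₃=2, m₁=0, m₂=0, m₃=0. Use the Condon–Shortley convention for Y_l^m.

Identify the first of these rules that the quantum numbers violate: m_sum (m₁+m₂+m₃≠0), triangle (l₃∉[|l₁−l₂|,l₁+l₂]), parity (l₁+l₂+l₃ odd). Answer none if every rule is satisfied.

Σmᵢ = 0  ✓
l₃∈[|l₁−l₂|,l₁+l₂]=[2,4], have l₃=2  ✓
Σlᵢ = 6 ⇒ even  ✓

none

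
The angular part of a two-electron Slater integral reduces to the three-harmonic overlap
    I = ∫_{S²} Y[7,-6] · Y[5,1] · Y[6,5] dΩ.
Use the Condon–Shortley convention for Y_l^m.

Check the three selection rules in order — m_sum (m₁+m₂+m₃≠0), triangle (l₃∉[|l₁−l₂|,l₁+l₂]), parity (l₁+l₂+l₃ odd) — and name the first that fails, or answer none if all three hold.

none

azimuthal sum: -6 + 1 + 5 = 0  ✓
2 ≤ 6 ≤ 12 (triangle on l)  ✓
L = 7 + 5 + 6 = 18 (even)  ✓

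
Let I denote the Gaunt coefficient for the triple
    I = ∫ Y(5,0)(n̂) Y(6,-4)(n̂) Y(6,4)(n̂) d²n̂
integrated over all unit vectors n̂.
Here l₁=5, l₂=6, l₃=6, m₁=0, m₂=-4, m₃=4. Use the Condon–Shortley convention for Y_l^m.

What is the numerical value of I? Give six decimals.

0.000000

l₁+l₂+l₃=17 is odd: 3j(l;000)=0 ⇒ I=0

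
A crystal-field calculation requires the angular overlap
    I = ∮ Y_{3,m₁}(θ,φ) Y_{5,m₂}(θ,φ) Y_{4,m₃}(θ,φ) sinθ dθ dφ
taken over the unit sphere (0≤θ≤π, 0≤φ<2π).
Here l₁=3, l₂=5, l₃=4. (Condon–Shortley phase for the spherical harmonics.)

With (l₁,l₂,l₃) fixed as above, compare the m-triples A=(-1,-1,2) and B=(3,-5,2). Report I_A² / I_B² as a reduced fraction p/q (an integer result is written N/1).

Shared (l₁,l₂,l₃)=(3,5,4): N and (l;000)² cancel in I_A²/I_B².
A: Δ = 4!·2!·6!/13! = 1/180180; Racah Σ t=2..4: t=2:+1/384 t=3:−1/720 t=4:+1/34560 = 43/34560; ⇒ 3j(3 5 4; -1 -1 2)² = 1849/180180, sgn +1
B: Δ = 4!·2!·6!/13! = 1/180180; Racah Σ t=0..0: t=0:+1/34560 = 1/34560; ⇒ 3j(3 5 4; 3 -5 2)² = 5/286, sgn +1
I_A²/I_B² = (1849/180180)/(5/286) = 1849/3150

1849/3150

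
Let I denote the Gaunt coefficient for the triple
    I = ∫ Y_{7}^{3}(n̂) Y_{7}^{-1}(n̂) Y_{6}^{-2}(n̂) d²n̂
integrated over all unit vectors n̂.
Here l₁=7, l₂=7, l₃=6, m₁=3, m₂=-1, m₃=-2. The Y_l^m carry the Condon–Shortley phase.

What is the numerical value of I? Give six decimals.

Checks pass: Σm=0; 20 even; l₃=6∈[0,14].
(2·7+1)(2·7+1)(2·6+1) = 2925
Δ: 8! 6! 6! / 21! → 1/2444321880
sum: t=1:−1/2612736000 t=2:+1/20736000 t=3:−1/1658880 t=4:+1/746496 t=5:−1/1658880 t=6:+1/20736000 t=7:−1/2612736000 = 1/4354560
3j²(7 7 6; 0 0 0) = Δ·Π!·Σ² = 1000/138567  (sign +1)
sum: t=0:+1/1393459200 t=1:−1/21772800 t=2:+1/3317760 t=3:−1/3110400 t=4:+1/19906560 = -1/66355200
3j²(7 7 6; 3 -1 -2) = Δ·Π!·Σ² = 21/92378  (sign -1)
combine: 4πI² = 2925·1000/138567·21/92378 = 787500/164109517
take √, sign -1: I = -0.01954130

-0.019541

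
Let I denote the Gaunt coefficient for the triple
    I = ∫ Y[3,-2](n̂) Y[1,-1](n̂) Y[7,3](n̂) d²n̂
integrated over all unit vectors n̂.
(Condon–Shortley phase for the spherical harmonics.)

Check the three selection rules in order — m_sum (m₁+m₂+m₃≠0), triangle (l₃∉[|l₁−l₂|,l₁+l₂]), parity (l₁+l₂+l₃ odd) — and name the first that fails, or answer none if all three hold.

m₁+m₂+m₃ = -2 − 1 + 3 = 0  ✓
triangle: |3−1|=2 ≤ l₃=7 ≤ 3+1=4  ✗
parity: l₁+l₂+l₃ = 11 is odd

triangle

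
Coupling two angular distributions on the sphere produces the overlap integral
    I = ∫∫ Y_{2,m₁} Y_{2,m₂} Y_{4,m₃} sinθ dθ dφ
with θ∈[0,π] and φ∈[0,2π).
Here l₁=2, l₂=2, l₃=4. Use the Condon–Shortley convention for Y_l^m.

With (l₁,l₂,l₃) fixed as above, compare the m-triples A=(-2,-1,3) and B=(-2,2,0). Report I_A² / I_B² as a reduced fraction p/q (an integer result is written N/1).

35/1

Shared (l₁,l₂,l₃)=(2,2,4): N and (l;000)² cancel in I_A²/I_B².
A: Δ = 0!·4!·4!/9! = 1/630; Racah Σ t=0..0: t=0:+1/144 = 1/144; ⇒ 3j(2 2 4; -2 -1 3)² = 1/18, sgn -1
B: Δ = 0!·4!·4!/9! = 1/630; Racah Σ t=0..0: t=0:+1/576 = 1/576; ⇒ 3j(2 2 4; -2 2 0)² = 1/630, sgn +1
I_A²/I_B² = (1/18)/(1/630) = 35/1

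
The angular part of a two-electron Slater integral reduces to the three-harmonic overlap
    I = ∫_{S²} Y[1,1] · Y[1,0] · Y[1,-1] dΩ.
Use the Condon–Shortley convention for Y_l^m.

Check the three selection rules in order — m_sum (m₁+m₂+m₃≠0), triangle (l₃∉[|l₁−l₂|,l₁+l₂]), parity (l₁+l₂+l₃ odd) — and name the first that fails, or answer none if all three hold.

m₁+m₂+m₃ = 1 + 0 − 1 = 0  ✓
triangle: |1−1|=0 ≤ l₃=1 ≤ 1+1=2  ✓
parity: l₁+l₂+l₃ = 3 is odd  ✗

parity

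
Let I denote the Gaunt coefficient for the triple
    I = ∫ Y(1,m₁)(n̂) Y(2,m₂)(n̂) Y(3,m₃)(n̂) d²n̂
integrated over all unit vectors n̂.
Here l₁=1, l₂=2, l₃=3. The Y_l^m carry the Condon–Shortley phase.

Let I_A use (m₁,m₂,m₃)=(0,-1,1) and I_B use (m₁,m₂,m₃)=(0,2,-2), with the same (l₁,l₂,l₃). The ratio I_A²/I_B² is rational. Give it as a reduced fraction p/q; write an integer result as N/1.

8/5

Same 1,2,3: normalisation and zero-m 3j drop out of the ratio.
A: Δ: 0! 2! 4! / 7! → 1/105; sum: t=0:+1/6 = 1/6; 3j²(1 2 3; 0 -1 1) = Δ·Π!·Σ² = 8/105  (sign +1)
B: Δ: 0! 2! 4! / 7! → 1/105; sum: t=0:+1/24 = 1/24; 3j²(1 2 3; 0 2 -2) = Δ·Π!·Σ² = 1/21  (sign -1)
I_A²/I_B² = (8/105)/(1/21) = 8/5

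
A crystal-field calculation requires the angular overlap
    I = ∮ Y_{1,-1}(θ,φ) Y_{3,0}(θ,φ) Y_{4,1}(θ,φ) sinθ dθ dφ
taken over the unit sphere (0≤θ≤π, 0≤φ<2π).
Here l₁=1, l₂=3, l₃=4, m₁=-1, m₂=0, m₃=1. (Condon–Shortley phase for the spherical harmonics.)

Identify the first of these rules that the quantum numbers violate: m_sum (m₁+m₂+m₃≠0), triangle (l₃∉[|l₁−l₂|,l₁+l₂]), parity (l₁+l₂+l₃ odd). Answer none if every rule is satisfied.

none

Σmᵢ = 0  ✓
l₃∈[|l₁−l₂|,l₁+l₂]=[2,4], have l₃=4  ✓
Σlᵢ = 8 ⇒ even  ✓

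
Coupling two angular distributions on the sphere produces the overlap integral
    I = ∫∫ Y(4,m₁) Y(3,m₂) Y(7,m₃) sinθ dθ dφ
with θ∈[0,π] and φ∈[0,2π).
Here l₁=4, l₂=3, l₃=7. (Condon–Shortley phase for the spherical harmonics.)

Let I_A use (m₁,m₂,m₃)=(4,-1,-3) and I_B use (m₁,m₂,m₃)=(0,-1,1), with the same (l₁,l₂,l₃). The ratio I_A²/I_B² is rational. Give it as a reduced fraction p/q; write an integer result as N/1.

Shared (l₁,l₂,l₃)=(4,3,7): N and (l;000)² cancel in I_A²/I_B².
A: Δ = 0!·8!·6!/15! = 1/45045; Racah Σ t=0..0: t=0:+1/1935360 = 1/1935360; ⇒ 3j(4 3 7; 4 -1 -3)² = 1/1001, sgn +1
B: Δ = 0!·8!·6!/15! = 1/45045; Racah Σ t=0..0: t=0:+1/27648 = 1/27648; ⇒ 3j(4 3 7; 0 -1 1)² = 10/429, sgn +1
I_A²/I_B² = (1/1001)/(10/429) = 3/70

3/70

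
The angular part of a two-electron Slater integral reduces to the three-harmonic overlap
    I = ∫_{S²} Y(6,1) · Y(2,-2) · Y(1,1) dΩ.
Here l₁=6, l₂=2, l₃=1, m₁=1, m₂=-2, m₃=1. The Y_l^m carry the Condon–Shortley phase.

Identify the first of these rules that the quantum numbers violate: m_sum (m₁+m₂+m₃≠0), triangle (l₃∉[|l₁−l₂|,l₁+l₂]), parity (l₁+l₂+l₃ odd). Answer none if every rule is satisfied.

triangle

m₁+m₂+m₃ = 1 − 2 + 1 = 0  ✓
triangle: |6−2|=4 ≤ l₃=1 ≤ 6+2=8  ✗
parity: l₁+l₂+l₃ = 9 is odd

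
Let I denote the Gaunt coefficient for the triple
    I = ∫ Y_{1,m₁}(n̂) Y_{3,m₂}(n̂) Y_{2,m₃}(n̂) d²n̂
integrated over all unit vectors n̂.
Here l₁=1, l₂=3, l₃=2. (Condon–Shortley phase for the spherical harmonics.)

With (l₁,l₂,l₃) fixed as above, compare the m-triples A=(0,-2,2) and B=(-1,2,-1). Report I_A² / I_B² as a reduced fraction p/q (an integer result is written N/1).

1/2

Same 1,3,2: normalisation and zero-m 3j drop out of the ratio.
A: Δ: 2! 0! 4! / 7! → 1/105; sum: t=1:−1/24 = -1/24; 3j²(1 3 2; 0 -2 2) = Δ·Π!·Σ² = 1/21  (sign -1)
B: Δ: 2! 0! 4! / 7! → 1/105; sum: t=2:+1/12 = 1/12; 3j²(1 3 2; -1 2 -1) = Δ·Π!·Σ² = 2/21  (sign -1)
I_A²/I_B² = (1/21)/(2/21) = 1/2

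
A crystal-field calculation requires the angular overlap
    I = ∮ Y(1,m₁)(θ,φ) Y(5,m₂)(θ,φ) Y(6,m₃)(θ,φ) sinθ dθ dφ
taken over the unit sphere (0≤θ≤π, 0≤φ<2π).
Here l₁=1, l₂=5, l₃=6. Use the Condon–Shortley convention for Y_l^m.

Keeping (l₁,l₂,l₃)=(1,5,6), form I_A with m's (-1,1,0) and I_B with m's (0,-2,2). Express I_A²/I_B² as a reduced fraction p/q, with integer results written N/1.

15/32

Same 1,5,6: normalisation and zero-m 3j drop out of the ratio.
A: Δ: 0! 2! 10! / 13! → 1/858; sum: t=0:+1/34560 = 1/34560; 3j²(1 5 6; -1 1 0) = Δ·Π!·Σ² = 5/286  (sign +1)
B: Δ: 0! 2! 10! / 13! → 1/858; sum: t=0:+1/30240 = 1/30240; 3j²(1 5 6; 0 -2 2) = Δ·Π!·Σ² = 16/429  (sign +1)
I_A²/I_B² = (5/286)/(16/429) = 15/32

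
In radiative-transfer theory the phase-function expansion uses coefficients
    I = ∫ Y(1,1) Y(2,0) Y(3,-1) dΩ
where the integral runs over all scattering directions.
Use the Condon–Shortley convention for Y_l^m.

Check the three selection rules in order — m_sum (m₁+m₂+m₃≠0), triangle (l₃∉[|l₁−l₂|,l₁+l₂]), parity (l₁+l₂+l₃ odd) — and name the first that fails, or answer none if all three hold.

none

Σmᵢ = 0  ✓
l₃∈[|l₁−l₂|,l₁+l₂]=[1,3], have l₃=3  ✓
Σlᵢ = 6 ⇒ even  ✓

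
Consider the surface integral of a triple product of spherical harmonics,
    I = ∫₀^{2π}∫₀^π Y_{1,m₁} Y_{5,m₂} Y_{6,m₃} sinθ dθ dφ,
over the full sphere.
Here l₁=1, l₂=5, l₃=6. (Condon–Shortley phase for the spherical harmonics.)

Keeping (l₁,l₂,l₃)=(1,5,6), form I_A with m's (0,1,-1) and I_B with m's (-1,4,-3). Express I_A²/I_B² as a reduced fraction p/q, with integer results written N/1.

Same 1,5,6: normalisation and zero-m 3j drop out of the ratio.
A: Δ: 0! 2! 10! / 13! → 1/858; sum: t=0:+1/17280 = 1/17280; 3j²(1 5 6; 0 1 -1) = Δ·Π!·Σ² = 35/858  (sign -1)
B: Δ: 0! 2! 10! / 13! → 1/858; sum: t=0:+1/725760 = 1/725760; 3j²(1 5 6; -1 4 -3) = Δ·Π!·Σ² = 1/286  (sign -1)
I_A²/I_B² = (35/858)/(1/286) = 35/3

35/3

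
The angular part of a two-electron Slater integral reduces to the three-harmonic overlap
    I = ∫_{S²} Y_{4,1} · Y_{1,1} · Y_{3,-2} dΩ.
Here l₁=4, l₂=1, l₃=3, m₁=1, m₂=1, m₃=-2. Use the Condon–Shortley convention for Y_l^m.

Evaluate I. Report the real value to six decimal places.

-0.106622

Checks pass: Σm=0; 8 even; l₃=3∈[3,5].
(2·4+1)(2·1+1)(2·3+1) = 189
Δ: 2! 6! 0! / 9! → 1/252
sum: t=1:−1/36 = -1/36
3j²(4 1 3; 0 0 0) = Δ·Π!·Σ² = 4/63  (sign +1)
sum: t=2:+1/240 = 1/240
3j²(4 1 3; 1 1 -2) = Δ·Π!·Σ² = 1/84  (sign -1)
combine: 4πI² = 189·4/63·1/84 = 1/7
take √, sign -1: I = -0.10662181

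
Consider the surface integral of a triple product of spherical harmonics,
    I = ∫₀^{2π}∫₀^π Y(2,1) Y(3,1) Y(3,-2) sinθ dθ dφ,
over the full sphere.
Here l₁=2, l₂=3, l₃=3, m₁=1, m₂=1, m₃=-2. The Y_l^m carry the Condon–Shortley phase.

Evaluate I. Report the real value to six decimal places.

0.162868

Checks pass: Σm=0; 8 even; l₃=3∈[1,5].
(2·2+1)(2·3+1)(2·3+1) = 245
Δ: 2! 2! 4! / 9! → 1/3780
sum: t=0:+1/24 t=1:−1/4 t=2:+1/24 = -1/6
3j²(2 3 3; 0 0 0) = Δ·Π!·Σ² = 4/105  (sign +1)
sum: t=0:+1/48 t=1:−1/12 = -1/16
3j²(2 3 3; 1 1 -2) = Δ·Π!·Σ² = 1/28  (sign +1)
combine: 4πI² = 245·4/105·1/28 = 1/3
take √, sign +1: I = 0.16286750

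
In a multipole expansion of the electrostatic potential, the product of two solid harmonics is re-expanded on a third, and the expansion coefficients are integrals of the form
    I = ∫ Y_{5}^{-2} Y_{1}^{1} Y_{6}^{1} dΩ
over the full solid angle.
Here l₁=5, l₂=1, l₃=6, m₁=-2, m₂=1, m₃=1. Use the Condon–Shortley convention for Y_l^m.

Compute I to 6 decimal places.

-0.129207

m-sum 0 ✓  L=12 even ✓  4≤6≤6 ✓
Π(2lᵢ+1) = 11×3×13 = 429
triangle coeff Δ(5,1,6) = 1/858
Σ_t [0,0]: t=0:+1/14400 = 1/14400
(3j)²=6/143 [(5 1 6; 0 0 0)], sign=+1
Σ_t [0,0]: t=0:+1/60480 = 1/60480
(3j)²=5/429 [(5 1 6; -2 1 1)], sign=-1
⇒ 4πI² = 30/143
I = (-1)√(30/143/(4π)) = -0.12920749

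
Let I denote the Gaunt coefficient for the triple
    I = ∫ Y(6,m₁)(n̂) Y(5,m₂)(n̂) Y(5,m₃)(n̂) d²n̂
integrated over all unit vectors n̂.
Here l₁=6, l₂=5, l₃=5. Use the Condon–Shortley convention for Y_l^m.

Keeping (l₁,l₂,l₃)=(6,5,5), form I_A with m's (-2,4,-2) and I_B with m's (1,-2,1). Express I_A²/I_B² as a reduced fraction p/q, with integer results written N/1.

l's match ⇒ only the (l;m) 3-j factors differ between A and B.
A: triangle coeff Δ(6,5,5) = 1/28588560; Σ_t [5,6]: t=5:−1/103680 t=6:+1/207360 = -1/207360; (3j)²=21/2431 [(6 5 5; -2 4 -2)], sign=+1
B: triangle coeff Δ(6,5,5) = 1/28588560; Σ_t [0,3]: t=0:+1/518400 t=1:−1/23040 t=2:+1/10368 t=3:−1/41472 = 1/32400; (3j)²=128/12155 [(6 5 5; 1 -2 1)], sign=+1
I_A²/I_B² = (21/2431)/(128/12155) = 105/128

105/128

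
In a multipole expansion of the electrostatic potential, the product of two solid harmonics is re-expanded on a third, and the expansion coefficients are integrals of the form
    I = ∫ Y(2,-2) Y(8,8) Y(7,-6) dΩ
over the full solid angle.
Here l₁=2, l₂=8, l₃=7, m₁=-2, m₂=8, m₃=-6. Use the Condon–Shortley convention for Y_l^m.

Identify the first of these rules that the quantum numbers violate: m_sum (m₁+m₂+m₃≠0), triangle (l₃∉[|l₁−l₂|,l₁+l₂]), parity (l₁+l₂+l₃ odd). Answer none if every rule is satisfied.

m₁+m₂+m₃ = -2 + 8 − 6 = 0  ✓
triangle: |2−8|=6 ≤ l₃=7 ≤ 2+8=10  ✓
parity: l₁+l₂+l₃ = 17 is odd  ✗

parity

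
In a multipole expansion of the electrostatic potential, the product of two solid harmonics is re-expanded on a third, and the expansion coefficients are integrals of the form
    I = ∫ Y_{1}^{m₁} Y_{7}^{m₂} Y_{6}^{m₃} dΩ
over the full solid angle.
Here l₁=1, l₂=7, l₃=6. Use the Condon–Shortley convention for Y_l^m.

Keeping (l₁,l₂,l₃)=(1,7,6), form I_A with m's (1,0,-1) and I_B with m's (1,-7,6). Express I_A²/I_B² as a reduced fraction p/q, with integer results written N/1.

3/13

Shared (l₁,l₂,l₃)=(1,7,6): N and (l;000)² cancel in I_A²/I_B².
A: Δ = 2!·0!·12!/15! = 1/1365; Racah Σ t=0..0: t=0:+1/1209600 = 1/1209600; ⇒ 3j(1 7 6; 1 0 -1)² = 1/65, sgn -1
B: Δ = 2!·0!·12!/15! = 1/1365; Racah Σ t=0..0: t=0:+1/958003200 = 1/958003200; ⇒ 3j(1 7 6; 1 -7 6)² = 1/15, sgn +1
I_A²/I_B² = (1/65)/(1/15) = 3/13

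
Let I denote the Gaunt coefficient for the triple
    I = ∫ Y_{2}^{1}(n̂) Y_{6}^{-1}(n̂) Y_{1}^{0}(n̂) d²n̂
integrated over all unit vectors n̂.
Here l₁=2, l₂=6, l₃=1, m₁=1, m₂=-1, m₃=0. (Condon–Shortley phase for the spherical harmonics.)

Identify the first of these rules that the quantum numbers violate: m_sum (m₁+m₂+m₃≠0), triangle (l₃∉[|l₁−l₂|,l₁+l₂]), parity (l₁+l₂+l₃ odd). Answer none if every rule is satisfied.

triangle

Σmᵢ = 0  ✓
l₃∈[|l₁−l₂|,l₁+l₂]=[4,8], have l₃=1  ✗
Σlᵢ = 9 ⇒ odd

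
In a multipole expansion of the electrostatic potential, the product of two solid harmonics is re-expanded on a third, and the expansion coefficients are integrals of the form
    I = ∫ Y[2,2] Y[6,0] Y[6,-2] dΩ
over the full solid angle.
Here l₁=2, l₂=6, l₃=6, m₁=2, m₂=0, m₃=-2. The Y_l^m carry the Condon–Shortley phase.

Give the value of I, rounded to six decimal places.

m-sum 0 ✓  L=14 even ✓  4≤6≤8 ✓
Π(2lᵢ+1) = 5×13×13 = 845
triangle coeff Δ(2,6,6) = 1/90090
Σ_t [0,2]: t=0:+1/69120 t=1:−1/14400 t=2:+1/69120 = -7/172800
(3j)²=14/715 [(2 6 6; 0 0 0)], sign=-1
Σ_t [0,0]: t=0:+1/69120 = 1/69120
(3j)²=4/143 [(2 6 6; 2 0 -2)], sign=+1
⇒ 4πI² = 56/121
I = (-1)√(56/121/(4π)) = -0.19190947

-0.191909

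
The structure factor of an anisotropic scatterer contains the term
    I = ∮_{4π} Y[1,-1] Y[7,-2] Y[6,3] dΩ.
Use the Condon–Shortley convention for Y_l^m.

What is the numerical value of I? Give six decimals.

m-sum 0 ✓  L=14 even ✓  6≤6≤8 ✓
Π(2lᵢ+1) = 3×15×13 = 585
triangle coeff Δ(1,7,6) = 1/1365
Σ_t [1,1]: t=1:−1/518400 = -1/518400
(3j)²=7/195 [(1 7 6; 0 0 0)], sign=-1
Σ_t [2,2]: t=2:+1/4354560 = 1/4354560
(3j)²=2/273 [(1 7 6; -1 -2 3)], sign=-1
⇒ 4πI² = 2/13
I = (+1)√(2/13/(4π)) = 0.11064668

0.110647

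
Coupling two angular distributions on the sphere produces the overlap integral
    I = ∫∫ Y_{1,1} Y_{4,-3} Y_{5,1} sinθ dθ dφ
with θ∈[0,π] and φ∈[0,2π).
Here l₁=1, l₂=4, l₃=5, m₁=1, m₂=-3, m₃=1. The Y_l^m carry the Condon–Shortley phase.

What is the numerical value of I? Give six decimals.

0.000000

1 − 3 + 1 = -1 ≠ 0: azimuthal integral kills it; I = 0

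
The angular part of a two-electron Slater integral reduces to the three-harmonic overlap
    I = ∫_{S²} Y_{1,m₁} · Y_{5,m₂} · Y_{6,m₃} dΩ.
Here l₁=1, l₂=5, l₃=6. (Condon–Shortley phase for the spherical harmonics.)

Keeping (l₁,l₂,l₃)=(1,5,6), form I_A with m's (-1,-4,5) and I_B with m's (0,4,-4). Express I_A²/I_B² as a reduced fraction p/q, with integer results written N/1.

11/4

Same 1,5,6: normalisation and zero-m 3j drop out of the ratio.
A: Δ: 0! 2! 10! / 13! → 1/858; sum: t=0:+1/725760 = 1/725760; 3j²(1 5 6; -1 -4 5) = Δ·Π!·Σ² = 5/78  (sign -1)
B: Δ: 0! 2! 10! / 13! → 1/858; sum: t=0:+1/362880 = 1/362880; 3j²(1 5 6; 0 4 -4) = Δ·Π!·Σ² = 10/429  (sign +1)
I_A²/I_B² = (5/78)/(10/429) = 11/4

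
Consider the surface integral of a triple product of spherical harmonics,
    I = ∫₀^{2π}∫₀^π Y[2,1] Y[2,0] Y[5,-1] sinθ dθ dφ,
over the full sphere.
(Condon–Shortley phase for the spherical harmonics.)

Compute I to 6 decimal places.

|2−2|≤5≤2+2 violated ⇒ I = 0

0.000000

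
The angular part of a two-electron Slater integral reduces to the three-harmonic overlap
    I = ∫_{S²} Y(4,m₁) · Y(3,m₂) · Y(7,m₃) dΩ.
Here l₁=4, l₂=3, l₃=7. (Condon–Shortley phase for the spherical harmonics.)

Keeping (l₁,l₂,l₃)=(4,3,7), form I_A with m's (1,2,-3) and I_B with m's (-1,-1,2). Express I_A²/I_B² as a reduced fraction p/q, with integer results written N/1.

4/5

Same 4,3,7: normalisation and zero-m 3j drop out of the ratio.
A: Δ: 0! 8! 6! / 15! → 1/45045; sum: t=0:+1/86400 = 1/86400; 3j²(4 3 7; 1 2 -3) = Δ·Π!·Σ² = 16/715  (sign +1)
B: Δ: 0! 8! 6! / 15! → 1/45045; sum: t=0:+1/34560 = 1/34560; 3j²(4 3 7; -1 -1 2) = Δ·Π!·Σ² = 4/143  (sign -1)
I_A²/I_B² = (16/715)/(4/143) = 4/5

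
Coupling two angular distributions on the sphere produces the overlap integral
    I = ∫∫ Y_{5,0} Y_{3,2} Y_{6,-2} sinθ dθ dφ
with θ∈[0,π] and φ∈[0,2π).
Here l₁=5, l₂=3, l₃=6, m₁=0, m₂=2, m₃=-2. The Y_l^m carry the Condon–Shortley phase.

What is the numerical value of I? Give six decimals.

m-sum 0 ✓  L=14 even ✓  2≤6≤8 ✓
Π(2lᵢ+1) = 11×7×13 = 1001
triangle coeff Δ(5,3,6) = 1/675675
Σ_t [0,2]: t=0:+1/8640 t=1:−1/2304 t=2:+1/8640 = -7/34560
(3j)²=7/429 [(5 3 6; 0 0 0)], sign=-1
Σ_t [1,2]: t=1:−1/13824 t=2:+1/8640 = 1/23040
(3j)²=2/429 [(5 3 6; 0 2 -2)], sign=+1
⇒ 4πI² = 98/1287
I = (-1)√(98/1287/(4π)) = -0.07784287

-0.077843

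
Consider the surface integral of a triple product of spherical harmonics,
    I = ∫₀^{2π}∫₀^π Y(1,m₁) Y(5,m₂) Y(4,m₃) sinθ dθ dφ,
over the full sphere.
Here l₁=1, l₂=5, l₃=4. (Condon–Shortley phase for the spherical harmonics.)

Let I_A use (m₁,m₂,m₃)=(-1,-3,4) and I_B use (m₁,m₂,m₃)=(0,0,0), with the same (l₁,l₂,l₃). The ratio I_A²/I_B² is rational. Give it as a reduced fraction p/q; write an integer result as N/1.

1/25

Same 1,5,4: normalisation and zero-m 3j drop out of the ratio.
A: Δ: 2! 0! 8! / 11! → 1/495; sum: t=2:+1/80640 = 1/80640; 3j²(1 5 4; -1 -3 4) = Δ·Π!·Σ² = 1/495  (sign +1)
B: Δ: 2! 0! 8! / 11! → 1/495; sum: t=1:−1/576 = -1/576; 3j²(1 5 4; 0 0 0) = Δ·Π!·Σ² = 5/99  (sign -1)
I_A²/I_B² = (1/495)/(5/99) = 1/25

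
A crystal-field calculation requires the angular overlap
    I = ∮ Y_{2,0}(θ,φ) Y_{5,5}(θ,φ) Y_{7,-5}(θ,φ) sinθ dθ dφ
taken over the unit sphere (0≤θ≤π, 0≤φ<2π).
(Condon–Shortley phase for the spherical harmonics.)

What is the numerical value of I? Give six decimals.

-0.092064

Rules hold: Σm=0, L=14 even, 3≤7≤7.
N = 5·11·15 = 825
Δ = 0!·4!·10!/15! = 1/15015
Racah Σ t=0..0: t=0:+1/57600 = 1/57600
⇒ 3j(2 5 7; 0 0 0)² = 21/715, sgn -1
Racah Σ t=0..0: t=0:+1/14515200 = 1/14515200
⇒ 3j(2 5 7; 0 5 -5)² = 2/455, sgn +1
4πI² = N·(3j₀)²·(3jₘ)² = 18/169
I = -1·√(0.106509/4π) = -0.09206360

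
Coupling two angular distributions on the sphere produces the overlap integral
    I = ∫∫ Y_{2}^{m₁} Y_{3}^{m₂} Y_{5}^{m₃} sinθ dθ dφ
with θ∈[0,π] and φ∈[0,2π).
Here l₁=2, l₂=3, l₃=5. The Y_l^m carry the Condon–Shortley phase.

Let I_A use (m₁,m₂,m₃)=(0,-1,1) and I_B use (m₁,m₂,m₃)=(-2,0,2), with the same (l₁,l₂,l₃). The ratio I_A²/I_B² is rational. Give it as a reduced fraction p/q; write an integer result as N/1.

l's match ⇒ only the (l;m) 3-j factors differ between A and B.
A: triangle coeff Δ(2,3,5) = 1/2310; Σ_t [0,0]: t=0:+1/192 = 1/192; (3j)²=3/77 [(2 3 5; 0 -1 1)], sign=+1
B: triangle coeff Δ(2,3,5) = 1/2310; Σ_t [0,0]: t=0:+1/864 = 1/864; (3j)²=1/66 [(2 3 5; -2 0 2)], sign=-1
I_A²/I_B² = (3/77)/(1/66) = 18/7

18/7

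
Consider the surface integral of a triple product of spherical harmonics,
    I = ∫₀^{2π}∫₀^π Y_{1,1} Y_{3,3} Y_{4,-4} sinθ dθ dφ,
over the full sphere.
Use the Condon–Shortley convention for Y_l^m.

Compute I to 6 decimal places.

0.325735

m-sum 0 ✓  L=8 even ✓  2≤4≤4 ✓
Π(2lᵢ+1) = 3×7×9 = 189
triangle coeff Δ(1,3,4) = 1/252
Σ_t [0,0]: t=0:+1/36 = 1/36
(3j)²=4/63 [(1 3 4; 0 0 0)], sign=+1
Σ_t [0,0]: t=0:+1/1440 = 1/1440
(3j)²=1/9 [(1 3 4; 1 3 -4)], sign=+1
⇒ 4πI² = 4/3
I = (+1)√(4/3/(4π)) = 0.32573501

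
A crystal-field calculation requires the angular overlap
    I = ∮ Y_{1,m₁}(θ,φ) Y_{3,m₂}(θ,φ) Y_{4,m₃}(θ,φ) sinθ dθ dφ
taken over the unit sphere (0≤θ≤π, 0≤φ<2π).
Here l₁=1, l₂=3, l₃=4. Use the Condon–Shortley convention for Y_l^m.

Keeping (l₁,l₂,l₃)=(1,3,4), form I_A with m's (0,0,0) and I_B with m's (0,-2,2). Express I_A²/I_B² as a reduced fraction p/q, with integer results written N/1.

4/3

Shared (l₁,l₂,l₃)=(1,3,4): N and (l;000)² cancel in I_A²/I_B².
A: Δ = 0!·2!·6!/9! = 1/252; Racah Σ t=0..0: t=0:+1/36 = 1/36; ⇒ 3j(1 3 4; 0 0 0)² = 4/63, sgn +1
B: Δ = 0!·2!·6!/9! = 1/252; Racah Σ t=0..0: t=0:+1/120 = 1/120; ⇒ 3j(1 3 4; 0 -2 2)² = 1/21, sgn +1
I_A²/I_B² = (4/63)/(1/21) = 4/3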